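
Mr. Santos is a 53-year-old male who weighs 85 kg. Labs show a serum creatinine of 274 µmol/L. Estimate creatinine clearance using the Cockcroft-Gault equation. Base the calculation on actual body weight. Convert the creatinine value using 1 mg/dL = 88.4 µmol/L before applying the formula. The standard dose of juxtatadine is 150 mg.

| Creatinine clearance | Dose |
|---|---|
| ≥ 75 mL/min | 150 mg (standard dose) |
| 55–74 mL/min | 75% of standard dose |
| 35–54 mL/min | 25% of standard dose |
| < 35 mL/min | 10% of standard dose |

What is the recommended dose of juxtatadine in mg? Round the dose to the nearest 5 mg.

15 mg

SCr = 274 / 88.4 = 3.1 mg/dL
CrCl = (140 − 53) × 85 / (72 × 3.1) = 7395.0 / 223.20 ≈ 33.1 mL/min
CrCl ≈ 33 mL/min → bracket < 35 mL/min.
10% of 150 mg = 15 mg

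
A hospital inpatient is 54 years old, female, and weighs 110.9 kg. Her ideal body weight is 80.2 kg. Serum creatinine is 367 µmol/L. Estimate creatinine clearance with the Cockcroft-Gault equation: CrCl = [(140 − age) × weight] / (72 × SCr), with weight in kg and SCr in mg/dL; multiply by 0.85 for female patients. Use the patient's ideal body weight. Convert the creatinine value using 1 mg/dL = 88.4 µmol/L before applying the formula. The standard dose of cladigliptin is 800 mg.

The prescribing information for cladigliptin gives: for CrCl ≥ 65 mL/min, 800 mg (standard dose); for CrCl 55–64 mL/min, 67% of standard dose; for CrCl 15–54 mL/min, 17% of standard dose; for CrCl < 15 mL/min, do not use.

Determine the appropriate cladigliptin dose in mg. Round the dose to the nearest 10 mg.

SCr = 367 / 88.4 = 4.152 mg/dL
CrCl = (140 − 54) × 80.2 / (72 × 4.152) × 0.85 = 6897.2 / 298.94 × 0.85 ≈ 19.6 mL/min
CrCl ≈ 20 mL/min → bracket 15–54 mL/min.
17% of 800 mg = 136 mg → 140 mg

140 mg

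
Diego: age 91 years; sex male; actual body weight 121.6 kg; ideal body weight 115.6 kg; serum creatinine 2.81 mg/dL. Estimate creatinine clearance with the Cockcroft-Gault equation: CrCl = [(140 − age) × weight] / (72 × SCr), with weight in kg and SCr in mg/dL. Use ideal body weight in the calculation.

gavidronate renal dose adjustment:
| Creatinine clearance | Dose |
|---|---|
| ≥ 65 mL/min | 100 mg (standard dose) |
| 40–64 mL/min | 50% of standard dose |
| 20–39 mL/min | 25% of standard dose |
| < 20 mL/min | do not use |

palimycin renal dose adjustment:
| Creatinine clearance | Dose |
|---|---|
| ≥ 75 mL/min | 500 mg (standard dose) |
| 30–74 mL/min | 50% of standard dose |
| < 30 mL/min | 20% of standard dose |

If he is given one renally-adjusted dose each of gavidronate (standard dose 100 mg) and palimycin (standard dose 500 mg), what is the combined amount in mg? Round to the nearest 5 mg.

125 mg

CrCl = (140 − 91) × 115.6 / (72 × 2.81) = 5664.4 / 202.32 ≈ 28.0 mL/min
CrCl ≈ 28 mL/min.
gavidronate: 20–39 mL/min → 25% of 100 mg = 25 mg.
palimycin: < 30 mL/min → 20% of 500 mg = 100 mg.
Total = 25 + 100 = 125 mg.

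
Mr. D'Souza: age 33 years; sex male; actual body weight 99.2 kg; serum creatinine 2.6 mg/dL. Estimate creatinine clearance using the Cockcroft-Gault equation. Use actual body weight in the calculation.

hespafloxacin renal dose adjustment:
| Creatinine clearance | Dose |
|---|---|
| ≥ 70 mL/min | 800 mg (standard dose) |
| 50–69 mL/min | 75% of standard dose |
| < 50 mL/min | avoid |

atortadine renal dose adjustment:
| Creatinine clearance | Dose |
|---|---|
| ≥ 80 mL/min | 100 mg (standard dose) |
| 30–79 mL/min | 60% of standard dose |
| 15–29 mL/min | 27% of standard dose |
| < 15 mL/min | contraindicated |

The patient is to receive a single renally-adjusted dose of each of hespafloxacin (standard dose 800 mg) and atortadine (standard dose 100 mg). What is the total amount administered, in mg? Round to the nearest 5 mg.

CrCl = (140 − 33) × 99.2 / (72 × 2.6) = 10614.4 / 187.20 ≈ 56.7 mL/min
CrCl ≈ 57 mL/min.
hespafloxacin: 50–69 mL/min → 75% of 800 mg = 600 mg.
atortadine: 30–79 mL/min → 60% of 100 mg = 60 mg.
Total = 600 + 60 = 660 mg.

660 mg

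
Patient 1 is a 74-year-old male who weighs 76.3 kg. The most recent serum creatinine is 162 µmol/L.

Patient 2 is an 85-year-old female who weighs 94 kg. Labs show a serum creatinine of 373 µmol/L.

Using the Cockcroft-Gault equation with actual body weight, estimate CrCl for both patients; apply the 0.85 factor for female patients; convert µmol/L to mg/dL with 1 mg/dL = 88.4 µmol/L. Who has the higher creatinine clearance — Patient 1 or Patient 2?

Patient 1

Patient 1: SCr = 162 / 88.4 = 1.833 mg/dL
Patient 1: CrCl = (140 − 74) × 76.3 / (72 × 1.833) = 5035.8 / 131.98 ≈ 38.2 mL/min
Patient 2: SCr = 373 / 88.4 = 4.219 mg/dL
Patient 2: CrCl = (140 − 85) × 94 / (72 × 4.219) × 0.85 = 5170.0 / 303.77 × 0.85 ≈ 14.5 mL/min
38.2 vs 14.5 mL/min → Patient 1 is higher.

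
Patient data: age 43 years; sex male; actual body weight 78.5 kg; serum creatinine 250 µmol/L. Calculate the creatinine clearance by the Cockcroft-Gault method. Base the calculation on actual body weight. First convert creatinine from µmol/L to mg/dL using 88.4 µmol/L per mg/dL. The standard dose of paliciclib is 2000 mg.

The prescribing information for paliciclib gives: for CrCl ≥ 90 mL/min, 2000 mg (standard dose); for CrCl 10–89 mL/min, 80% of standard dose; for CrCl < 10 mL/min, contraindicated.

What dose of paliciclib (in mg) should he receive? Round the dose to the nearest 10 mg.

SCr = 250 / 88.4 = 2.828 mg/dL
CrCl = (140 − 43) × 78.5 / (72 × 2.828) = 7614.5 / 203.62 ≈ 37.4 mL/min
CrCl ≈ 37 mL/min → bracket 10–89 mL/min.
80% of 2000 mg = 1600 mg

1600 mg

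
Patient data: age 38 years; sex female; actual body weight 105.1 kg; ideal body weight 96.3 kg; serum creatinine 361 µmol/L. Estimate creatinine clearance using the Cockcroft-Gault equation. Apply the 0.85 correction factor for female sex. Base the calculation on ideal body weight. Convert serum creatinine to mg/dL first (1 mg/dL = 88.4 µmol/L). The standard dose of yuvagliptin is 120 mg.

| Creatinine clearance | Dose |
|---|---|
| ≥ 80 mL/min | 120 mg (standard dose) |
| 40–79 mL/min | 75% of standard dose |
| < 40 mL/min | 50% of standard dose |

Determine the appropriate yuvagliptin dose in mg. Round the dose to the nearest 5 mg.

SCr = 361 / 88.4 = 4.084 mg/dL
CrCl = (140 − 38) × 96.3 / (72 × 4.084) × 0.85 = 9822.6 / 294.05 × 0.85 ≈ 28.4 mL/min
CrCl ≈ 28 mL/min → bracket < 40 mL/min.
50% of 120 mg = 60 mg

60 mg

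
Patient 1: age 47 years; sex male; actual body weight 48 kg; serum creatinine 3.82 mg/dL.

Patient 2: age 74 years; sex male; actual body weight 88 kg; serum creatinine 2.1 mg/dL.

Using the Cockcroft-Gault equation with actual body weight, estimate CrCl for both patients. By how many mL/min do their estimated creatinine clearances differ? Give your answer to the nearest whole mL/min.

Patient 1: CrCl = (140 − 47) × 48 / (72 × 3.82) = 4464.0 / 275.04 ≈ 16.2 mL/min
Patient 2: CrCl = (140 − 74) × 88 / (72 × 2.1) = 5808.0 / 151.20 ≈ 38.4 mL/min
|16.2 − 38.4| = 22.2 mL/min

22 mL/min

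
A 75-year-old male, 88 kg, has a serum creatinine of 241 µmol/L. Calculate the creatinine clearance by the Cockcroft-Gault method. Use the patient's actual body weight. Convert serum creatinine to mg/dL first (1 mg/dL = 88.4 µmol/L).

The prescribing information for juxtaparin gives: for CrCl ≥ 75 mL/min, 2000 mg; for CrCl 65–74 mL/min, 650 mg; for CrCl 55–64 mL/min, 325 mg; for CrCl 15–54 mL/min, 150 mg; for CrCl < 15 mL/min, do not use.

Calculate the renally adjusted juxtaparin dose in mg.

SCr = 241 / 88.4 = 2.726 mg/dL
CrCl = (140 − 75) × 88 / (72 × 2.726) = 5720.0 / 196.27 ≈ 29.1 mL/min
CrCl ≈ 29 mL/min → bracket 15–54 mL/min.
Dose for this bracket: 150 mg.

150 mg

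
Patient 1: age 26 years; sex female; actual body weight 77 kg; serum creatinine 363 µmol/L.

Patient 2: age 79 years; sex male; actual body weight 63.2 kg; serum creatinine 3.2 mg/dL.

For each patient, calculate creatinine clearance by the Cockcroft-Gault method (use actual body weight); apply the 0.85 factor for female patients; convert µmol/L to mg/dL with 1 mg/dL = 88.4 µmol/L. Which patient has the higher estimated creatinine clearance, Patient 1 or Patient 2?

Patient 1: SCr = 363 / 88.4 = 4.106 mg/dL
Patient 1: CrCl = (140 − 26) × 77 / (72 × 4.106) × 0.85 = 8778.0 / 295.63 × 0.85 ≈ 25.2 mL/min
Patient 2: CrCl = (140 − 79) × 63.2 / (72 × 3.2) = 3855.2 / 230.40 ≈ 16.7 mL/min
25.2 vs 16.7 mL/min → Patient 1 is higher.

Patient 1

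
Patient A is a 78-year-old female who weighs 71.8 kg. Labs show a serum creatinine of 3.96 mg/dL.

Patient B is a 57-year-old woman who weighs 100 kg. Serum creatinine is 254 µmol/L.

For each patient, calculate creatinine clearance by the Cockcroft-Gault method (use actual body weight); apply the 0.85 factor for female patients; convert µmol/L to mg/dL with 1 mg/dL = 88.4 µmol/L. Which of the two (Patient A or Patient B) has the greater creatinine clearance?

Patient A: CrCl = (140 − 78) × 71.8 / (72 × 3.96) × 0.85 = 4451.6 / 285.12 × 0.85 ≈ 13.3 mL/min
Patient B: SCr = 254 / 88.4 = 2.873 mg/dL
Patient B: CrCl = (140 − 57) × 100 / (72 × 2.873) × 0.85 = 8300.0 / 206.86 × 0.85 ≈ 34.1 mL/min
13.3 vs 34.1 mL/min → Patient B is higher.

Patient B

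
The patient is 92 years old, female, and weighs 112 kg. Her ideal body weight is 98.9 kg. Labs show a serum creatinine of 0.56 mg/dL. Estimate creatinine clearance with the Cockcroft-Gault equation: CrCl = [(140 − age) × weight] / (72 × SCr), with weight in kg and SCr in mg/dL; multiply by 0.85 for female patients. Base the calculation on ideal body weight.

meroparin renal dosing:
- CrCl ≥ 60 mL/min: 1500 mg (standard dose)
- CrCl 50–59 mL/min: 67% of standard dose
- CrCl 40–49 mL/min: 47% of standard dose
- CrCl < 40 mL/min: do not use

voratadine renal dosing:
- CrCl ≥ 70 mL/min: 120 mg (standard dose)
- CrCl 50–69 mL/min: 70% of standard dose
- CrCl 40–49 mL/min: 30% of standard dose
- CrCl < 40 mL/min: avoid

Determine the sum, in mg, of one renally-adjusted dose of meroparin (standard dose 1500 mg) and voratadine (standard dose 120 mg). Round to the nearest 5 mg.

1620 mg

CrCl = (140 − 92) × 98.9 / (72 × 0.56) × 0.85 = 4747.2 / 40.32 × 0.85 ≈ 100.1 mL/min
CrCl ≈ 100 mL/min.
meroparin: ≥ 60 mL/min → 100% of 1500 mg = 1500 mg.
voratadine: ≥ 70 mL/min → 100% of 120 mg = 120 mg.
Total = 1500 + 120 = 1620 mg.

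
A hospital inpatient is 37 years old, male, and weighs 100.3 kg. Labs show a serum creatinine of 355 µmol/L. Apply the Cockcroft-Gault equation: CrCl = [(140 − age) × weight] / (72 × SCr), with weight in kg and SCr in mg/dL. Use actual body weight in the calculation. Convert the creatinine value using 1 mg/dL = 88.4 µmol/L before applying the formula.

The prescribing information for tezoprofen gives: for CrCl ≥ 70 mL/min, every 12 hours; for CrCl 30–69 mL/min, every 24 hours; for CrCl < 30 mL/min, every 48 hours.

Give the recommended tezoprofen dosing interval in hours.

SCr = 355 / 88.4 = 4.016 mg/dL
CrCl = (140 − 37) × 100.3 / (72 × 4.016) = 10330.9 / 289.15 ≈ 35.7 mL/min
CrCl ≈ 36 mL/min → bracket 30–69 mL/min → every 24 hours.

every 24 hours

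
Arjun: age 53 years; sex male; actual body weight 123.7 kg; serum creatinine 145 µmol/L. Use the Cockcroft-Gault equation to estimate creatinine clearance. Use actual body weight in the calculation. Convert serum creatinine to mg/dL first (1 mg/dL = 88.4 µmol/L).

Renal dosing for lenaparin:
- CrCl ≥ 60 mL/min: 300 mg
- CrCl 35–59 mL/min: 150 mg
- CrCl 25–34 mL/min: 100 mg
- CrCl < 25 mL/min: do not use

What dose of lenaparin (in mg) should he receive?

300 mg

SCr = 145 / 88.4 = 1.64 mg/dL
CrCl = (140 − 53) × 123.7 / (72 × 1.64) = 10761.9 / 118.08 ≈ 91.1 mL/min
CrCl ≈ 91 mL/min → bracket ≥ 60 mL/min.
Dose for this bracket: 300 mg.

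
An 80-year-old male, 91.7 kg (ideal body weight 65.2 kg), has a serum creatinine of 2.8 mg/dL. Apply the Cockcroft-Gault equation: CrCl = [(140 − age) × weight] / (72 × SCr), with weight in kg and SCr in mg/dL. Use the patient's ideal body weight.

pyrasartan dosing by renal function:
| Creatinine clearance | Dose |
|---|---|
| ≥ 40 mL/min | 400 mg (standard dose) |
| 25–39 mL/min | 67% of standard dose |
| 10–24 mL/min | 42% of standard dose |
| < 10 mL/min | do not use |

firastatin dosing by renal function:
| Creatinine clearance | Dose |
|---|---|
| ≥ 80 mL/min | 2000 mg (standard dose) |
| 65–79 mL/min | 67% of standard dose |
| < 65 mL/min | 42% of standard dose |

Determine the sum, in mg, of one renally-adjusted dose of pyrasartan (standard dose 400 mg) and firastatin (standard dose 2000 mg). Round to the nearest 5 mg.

CrCl = (140 − 80) × 65.2 / (72 × 2.8) = 3912.0 / 201.60 ≈ 19.4 mL/min
CrCl ≈ 19 mL/min.
pyrasartan: 10–24 mL/min → 42% of 400 mg = 168 mg.
firastatin: < 65 mL/min → 42% of 2000 mg = 840 mg.
Total = 168 + 840 = 1008 mg.

1010 mg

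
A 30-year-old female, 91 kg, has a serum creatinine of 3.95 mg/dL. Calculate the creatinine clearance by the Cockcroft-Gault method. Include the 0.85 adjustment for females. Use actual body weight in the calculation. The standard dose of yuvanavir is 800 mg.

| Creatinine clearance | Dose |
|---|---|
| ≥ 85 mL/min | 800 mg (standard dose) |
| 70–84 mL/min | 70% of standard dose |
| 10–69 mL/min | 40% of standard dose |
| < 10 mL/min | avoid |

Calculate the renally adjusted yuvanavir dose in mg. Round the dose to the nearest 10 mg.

320 mg

CrCl = (140 − 30) × 91 / (72 × 3.95) × 0.85 = 10010.0 / 284.40 × 0.85 ≈ 29.9 mL/min
CrCl ≈ 30 mL/min → bracket 10–69 mL/min.
40% of 800 mg = 320 mg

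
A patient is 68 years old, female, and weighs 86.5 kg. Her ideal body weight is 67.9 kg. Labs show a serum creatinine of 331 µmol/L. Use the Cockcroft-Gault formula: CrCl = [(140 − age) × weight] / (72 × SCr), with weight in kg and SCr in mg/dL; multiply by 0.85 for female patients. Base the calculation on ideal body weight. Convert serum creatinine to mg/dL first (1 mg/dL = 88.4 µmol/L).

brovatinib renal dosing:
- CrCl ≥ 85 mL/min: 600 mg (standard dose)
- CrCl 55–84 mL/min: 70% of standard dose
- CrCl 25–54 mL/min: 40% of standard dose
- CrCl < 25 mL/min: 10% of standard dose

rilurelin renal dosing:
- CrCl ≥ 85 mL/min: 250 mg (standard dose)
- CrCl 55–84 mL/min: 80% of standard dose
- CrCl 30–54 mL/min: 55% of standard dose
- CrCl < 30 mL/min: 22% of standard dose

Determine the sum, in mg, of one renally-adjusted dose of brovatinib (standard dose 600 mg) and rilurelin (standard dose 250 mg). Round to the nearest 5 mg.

SCr = 331 / 88.4 = 3.744 mg/dL
CrCl = (140 − 68) × 67.9 / (72 × 3.744) × 0.85 = 4888.8 / 269.57 × 0.85 ≈ 15.4 mL/min
CrCl ≈ 15 mL/min.
brovatinib: < 25 mL/min → 10% of 600 mg = 60 mg.
rilurelin: < 30 mL/min → 22% of 250 mg = 55 mg.
Total = 60 + 55 = 115 mg.

115 mg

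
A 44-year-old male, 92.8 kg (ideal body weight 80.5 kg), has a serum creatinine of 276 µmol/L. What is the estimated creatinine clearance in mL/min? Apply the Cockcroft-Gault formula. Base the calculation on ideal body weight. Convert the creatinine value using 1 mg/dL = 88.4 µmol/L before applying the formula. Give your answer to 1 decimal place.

SCr = 276 / 88.4 = 3.122 mg/dL
CrCl = (140 − 44) × 80.5 / (72 × 3.122) = 7728.0 / 224.78 ≈ 34.4 mL/min

34.4 mL/min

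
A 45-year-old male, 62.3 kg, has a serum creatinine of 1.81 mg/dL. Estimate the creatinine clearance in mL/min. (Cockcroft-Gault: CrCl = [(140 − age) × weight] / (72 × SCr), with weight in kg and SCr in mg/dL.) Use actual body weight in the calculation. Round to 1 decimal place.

45.4 mL/min

CrCl = (140 − 45) × 62.3 / (72 × 1.81) = 5918.5 / 130.32 ≈ 45.4 mL/min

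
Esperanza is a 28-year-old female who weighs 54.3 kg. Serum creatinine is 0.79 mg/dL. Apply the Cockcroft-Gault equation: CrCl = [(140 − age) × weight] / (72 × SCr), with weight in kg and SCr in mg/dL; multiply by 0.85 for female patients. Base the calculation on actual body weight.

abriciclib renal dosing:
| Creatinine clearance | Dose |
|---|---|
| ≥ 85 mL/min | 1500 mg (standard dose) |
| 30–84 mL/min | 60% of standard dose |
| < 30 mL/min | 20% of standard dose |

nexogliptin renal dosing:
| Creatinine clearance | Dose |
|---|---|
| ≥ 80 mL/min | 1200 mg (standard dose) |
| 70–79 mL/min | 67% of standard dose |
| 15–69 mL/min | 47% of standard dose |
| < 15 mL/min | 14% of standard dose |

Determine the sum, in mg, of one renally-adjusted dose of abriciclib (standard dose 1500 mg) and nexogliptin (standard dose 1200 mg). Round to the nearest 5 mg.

2700 mg

CrCl = (140 − 28) × 54.3 / (72 × 0.79) × 0.85 = 6081.6 / 56.88 × 0.85 ≈ 90.9 mL/min
CrCl ≈ 91 mL/min.
abriciclib: ≥ 85 mL/min → 100% of 1500 mg = 1500 mg.
nexogliptin: ≥ 80 mL/min → 100% of 1200 mg = 1200 mg.
Total = 1500 + 1200 = 2700 mg.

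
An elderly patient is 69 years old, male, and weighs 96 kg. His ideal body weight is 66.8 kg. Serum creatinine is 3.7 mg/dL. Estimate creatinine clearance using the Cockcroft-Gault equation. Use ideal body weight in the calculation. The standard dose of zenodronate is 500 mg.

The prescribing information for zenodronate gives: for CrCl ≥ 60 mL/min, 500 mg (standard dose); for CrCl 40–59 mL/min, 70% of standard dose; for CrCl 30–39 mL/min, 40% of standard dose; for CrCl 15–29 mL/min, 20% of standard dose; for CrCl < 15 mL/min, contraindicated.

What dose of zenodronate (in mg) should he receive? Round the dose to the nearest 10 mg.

CrCl = (140 − 69) × 66.8 / (72 × 3.7) = 4742.8 / 266.40 ≈ 17.8 mL/min
CrCl ≈ 18 mL/min → bracket 15–29 mL/min.
20% of 500 mg = 100 mg

100 mg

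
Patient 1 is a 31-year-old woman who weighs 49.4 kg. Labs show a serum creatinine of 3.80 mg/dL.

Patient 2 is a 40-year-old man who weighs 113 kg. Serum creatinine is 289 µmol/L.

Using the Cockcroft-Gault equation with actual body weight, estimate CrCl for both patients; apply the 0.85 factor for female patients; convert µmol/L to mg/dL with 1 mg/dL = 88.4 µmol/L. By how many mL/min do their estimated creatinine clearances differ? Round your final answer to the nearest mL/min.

31 mL/min

Patient 1: CrCl = (140 − 31) × 49.4 / (72 × 3.8) × 0.85 = 5384.6 / 273.60 × 0.85 ≈ 16.7 mL/min
Patient 2: SCr = 289 / 88.4 = 3.269 mg/dL
Patient 2: CrCl = (140 − 40) × 113 / (72 × 3.269) = 11300.0 / 235.37 ≈ 48.0 mL/min
|16.7 − 48.0| = 31.3 mL/min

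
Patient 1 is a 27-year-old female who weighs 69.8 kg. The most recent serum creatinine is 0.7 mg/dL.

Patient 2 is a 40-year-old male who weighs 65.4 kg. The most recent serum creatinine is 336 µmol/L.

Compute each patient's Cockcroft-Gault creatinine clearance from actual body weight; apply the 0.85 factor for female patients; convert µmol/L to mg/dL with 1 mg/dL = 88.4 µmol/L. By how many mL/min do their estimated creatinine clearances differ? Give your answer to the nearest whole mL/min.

Patient 1: CrCl = (140 − 27) × 69.8 / (72 × 0.7) × 0.85 = 7887.4 / 50.40 × 0.85 ≈ 133.0 mL/min
Patient 2: SCr = 336 / 88.4 = 3.801 mg/dL
Patient 2: CrCl = (140 − 40) × 65.4 / (72 × 3.801) = 6540.0 / 273.67 ≈ 23.9 mL/min
|133.0 − 23.9| = 109.1 mL/min

109 mL/min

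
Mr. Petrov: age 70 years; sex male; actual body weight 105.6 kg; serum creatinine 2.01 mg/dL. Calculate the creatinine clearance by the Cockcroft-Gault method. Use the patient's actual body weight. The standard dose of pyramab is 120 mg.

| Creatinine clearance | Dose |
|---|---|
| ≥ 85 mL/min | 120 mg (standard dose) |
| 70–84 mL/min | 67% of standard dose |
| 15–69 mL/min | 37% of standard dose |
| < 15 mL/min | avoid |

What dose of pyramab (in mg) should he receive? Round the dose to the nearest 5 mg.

CrCl = (140 − 70) × 105.6 / (72 × 2.01) = 7392.0 / 144.72 ≈ 51.1 mL/min
CrCl ≈ 51 mL/min → bracket 15–69 mL/min.
37% of 120 mg = 44.4 mg → 45 mg

45 mg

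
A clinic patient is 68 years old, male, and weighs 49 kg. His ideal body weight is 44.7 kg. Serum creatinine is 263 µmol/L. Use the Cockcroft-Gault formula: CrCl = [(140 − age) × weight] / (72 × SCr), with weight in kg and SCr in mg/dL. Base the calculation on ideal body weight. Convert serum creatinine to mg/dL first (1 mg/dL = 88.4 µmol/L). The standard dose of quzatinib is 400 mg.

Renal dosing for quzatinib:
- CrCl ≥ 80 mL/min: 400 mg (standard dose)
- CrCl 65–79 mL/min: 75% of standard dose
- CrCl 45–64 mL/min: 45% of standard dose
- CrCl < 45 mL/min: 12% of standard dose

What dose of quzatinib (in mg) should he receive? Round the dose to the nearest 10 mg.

SCr = 263 / 88.4 = 2.975 mg/dL
CrCl = (140 − 68) × 44.7 / (72 × 2.975) = 3218.4 / 214.20 ≈ 15.0 mL/min
CrCl ≈ 15 mL/min → bracket < 45 mL/min.
12% of 400 mg = 48 mg → 50 mg

50 mg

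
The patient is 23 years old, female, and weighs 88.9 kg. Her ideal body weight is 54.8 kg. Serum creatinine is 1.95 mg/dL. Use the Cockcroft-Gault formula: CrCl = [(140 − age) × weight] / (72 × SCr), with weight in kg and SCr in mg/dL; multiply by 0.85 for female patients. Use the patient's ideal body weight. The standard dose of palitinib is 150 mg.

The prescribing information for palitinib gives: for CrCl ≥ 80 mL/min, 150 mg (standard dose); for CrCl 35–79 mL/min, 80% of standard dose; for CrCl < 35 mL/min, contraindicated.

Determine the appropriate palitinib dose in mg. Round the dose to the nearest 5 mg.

120 mg

CrCl = (140 − 23) × 54.8 / (72 × 1.95) × 0.85 = 6411.6 / 140.40 × 0.85 ≈ 38.8 mL/min
CrCl ≈ 39 mL/min → bracket 35–79 mL/min.
80% of 150 mg = 120 mg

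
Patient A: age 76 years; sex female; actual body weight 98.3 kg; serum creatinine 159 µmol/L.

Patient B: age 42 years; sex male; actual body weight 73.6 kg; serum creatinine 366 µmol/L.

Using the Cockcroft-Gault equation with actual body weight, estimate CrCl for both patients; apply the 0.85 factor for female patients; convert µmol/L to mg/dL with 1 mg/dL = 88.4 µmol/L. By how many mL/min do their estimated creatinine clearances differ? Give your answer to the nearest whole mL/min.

17 mL/min

Patient A: SCr = 159 / 88.4 = 1.799 mg/dL
Patient A: CrCl = (140 − 76) × 98.3 / (72 × 1.799) × 0.85 = 6291.2 / 129.53 × 0.85 ≈ 41.3 mL/min
Patient B: SCr = 366 / 88.4 = 4.14 mg/dL
Patient B: CrCl = (140 − 42) × 73.6 / (72 × 4.14) = 7212.8 / 298.08 ≈ 24.2 mL/min
|41.3 − 24.2| = 17.1 mL/min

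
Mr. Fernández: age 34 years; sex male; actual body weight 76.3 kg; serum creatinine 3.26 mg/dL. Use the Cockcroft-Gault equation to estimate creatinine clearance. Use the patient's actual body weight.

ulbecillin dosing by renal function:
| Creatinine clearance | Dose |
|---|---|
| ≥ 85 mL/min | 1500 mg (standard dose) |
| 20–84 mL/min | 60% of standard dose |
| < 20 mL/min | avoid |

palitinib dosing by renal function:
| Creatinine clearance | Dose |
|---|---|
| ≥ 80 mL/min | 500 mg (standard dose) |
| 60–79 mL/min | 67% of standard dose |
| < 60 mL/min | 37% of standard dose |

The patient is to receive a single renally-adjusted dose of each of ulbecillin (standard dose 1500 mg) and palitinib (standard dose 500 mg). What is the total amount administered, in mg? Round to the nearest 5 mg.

CrCl = (140 − 34) × 76.3 / (72 × 3.26) = 8087.8 / 234.72 ≈ 34.5 mL/min
CrCl ≈ 34 mL/min.
ulbecillin: 20–84 mL/min → 60% of 1500 mg = 900 mg.
palitinib: < 60 mL/min → 37% of 500 mg = 185 mg.
Total = 900 + 185 = 1085 mg.

1085 mg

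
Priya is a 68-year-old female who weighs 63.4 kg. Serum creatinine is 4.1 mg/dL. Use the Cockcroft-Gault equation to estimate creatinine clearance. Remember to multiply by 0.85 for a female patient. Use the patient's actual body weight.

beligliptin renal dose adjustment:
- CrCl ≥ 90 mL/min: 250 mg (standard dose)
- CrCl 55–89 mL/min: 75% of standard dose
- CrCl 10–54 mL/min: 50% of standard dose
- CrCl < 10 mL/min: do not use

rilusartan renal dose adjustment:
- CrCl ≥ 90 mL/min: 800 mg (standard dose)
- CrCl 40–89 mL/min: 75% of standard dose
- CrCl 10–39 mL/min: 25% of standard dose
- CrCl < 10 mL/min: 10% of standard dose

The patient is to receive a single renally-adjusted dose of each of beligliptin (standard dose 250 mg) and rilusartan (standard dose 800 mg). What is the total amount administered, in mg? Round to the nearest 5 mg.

CrCl = (140 − 68) × 63.4 / (72 × 4.1) × 0.85 = 4564.8 / 295.20 × 0.85 ≈ 13.1 mL/min
CrCl ≈ 13 mL/min.
beligliptin: 10–54 mL/min → 50% of 250 mg = 125 mg.
rilusartan: 10–39 mL/min → 25% of 800 mg = 200 mg.
Total = 125 + 200 = 325 mg.

325 mg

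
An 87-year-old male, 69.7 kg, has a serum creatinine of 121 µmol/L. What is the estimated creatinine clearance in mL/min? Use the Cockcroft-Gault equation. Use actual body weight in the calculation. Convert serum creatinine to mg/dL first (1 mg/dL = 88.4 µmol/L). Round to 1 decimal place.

37.5 mL/min

SCr = 121 / 88.4 = 1.369 mg/dL
CrCl = (140 − 87) × 69.7 / (72 × 1.369) = 3694.1 / 98.57 ≈ 37.5 mL/min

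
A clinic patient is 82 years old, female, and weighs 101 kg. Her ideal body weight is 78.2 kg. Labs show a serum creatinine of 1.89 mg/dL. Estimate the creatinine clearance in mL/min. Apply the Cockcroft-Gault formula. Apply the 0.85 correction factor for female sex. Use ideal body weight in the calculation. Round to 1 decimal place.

28.3 mL/min

CrCl = (140 − 82) × 78.2 / (72 × 1.89) × 0.85 = 4535.6 / 136.08 × 0.85 ≈ 28.3 mL/min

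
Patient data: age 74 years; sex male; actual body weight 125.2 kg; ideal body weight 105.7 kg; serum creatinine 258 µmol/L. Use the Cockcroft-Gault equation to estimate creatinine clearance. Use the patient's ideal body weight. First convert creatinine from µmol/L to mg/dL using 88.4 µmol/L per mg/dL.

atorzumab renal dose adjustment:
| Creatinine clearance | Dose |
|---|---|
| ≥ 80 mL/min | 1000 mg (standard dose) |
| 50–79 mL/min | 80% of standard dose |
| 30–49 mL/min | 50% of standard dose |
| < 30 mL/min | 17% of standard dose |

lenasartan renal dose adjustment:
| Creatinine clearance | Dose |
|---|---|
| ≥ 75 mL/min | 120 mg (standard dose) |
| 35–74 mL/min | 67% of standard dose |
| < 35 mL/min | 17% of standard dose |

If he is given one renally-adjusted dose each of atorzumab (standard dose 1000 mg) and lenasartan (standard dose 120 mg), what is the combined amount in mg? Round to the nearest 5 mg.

520 mg

SCr = 258 / 88.4 = 2.919 mg/dL
CrCl = (140 − 74) × 105.7 / (72 × 2.919) = 6976.2 / 210.17 ≈ 33.2 mL/min
CrCl ≈ 33 mL/min.
atorzumab: 30–49 mL/min → 50% of 1000 mg = 500 mg.
lenasartan: < 35 mL/min → 17% of 120 mg = 20.4 mg.
Total = 500 + 20.4 = 520.4 mg.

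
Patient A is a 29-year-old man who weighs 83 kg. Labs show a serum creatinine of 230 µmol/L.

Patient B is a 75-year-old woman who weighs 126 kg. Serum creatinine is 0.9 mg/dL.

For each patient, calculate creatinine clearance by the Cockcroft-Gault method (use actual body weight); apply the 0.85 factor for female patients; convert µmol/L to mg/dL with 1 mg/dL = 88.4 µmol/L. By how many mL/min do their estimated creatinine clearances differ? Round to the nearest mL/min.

Patient A: SCr = 230 / 88.4 = 2.602 mg/dL
Patient A: CrCl = (140 − 29) × 83 / (72 × 2.602) = 9213.0 / 187.34 ≈ 49.2 mL/min
Patient B: CrCl = (140 − 75) × 126 / (72 × 0.9) × 0.85 = 8190.0 / 64.80 × 0.85 ≈ 107.4 mL/min
|49.2 − 107.4| = 58.2 mL/min

58 mL/min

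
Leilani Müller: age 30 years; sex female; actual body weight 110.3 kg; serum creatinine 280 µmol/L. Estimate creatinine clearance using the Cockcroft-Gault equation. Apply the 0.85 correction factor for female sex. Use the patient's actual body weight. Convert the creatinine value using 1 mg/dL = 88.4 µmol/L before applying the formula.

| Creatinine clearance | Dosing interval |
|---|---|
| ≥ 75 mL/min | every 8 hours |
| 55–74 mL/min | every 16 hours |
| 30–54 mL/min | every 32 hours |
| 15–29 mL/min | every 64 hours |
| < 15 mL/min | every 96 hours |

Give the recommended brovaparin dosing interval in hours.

SCr = 280 / 88.4 = 3.167 mg/dL
CrCl = (140 − 30) × 110.3 / (72 × 3.167) × 0.85 = 12133.0 / 228.02 × 0.85 ≈ 45.2 mL/min
CrCl ≈ 45 mL/min → bracket 30–54 mL/min → every 32 hours.

every 32 hours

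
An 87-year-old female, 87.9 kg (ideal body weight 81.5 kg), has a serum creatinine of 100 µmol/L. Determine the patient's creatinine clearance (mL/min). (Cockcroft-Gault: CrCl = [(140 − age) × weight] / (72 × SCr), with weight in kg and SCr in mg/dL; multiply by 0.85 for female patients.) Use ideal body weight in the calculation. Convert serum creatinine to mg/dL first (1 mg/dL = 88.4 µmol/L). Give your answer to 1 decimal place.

45.1 mL/min

SCr = 100 / 88.4 = 1.131 mg/dL
CrCl = (140 − 87) × 81.5 / (72 × 1.131) × 0.85 = 4319.5 / 81.43 × 0.85 ≈ 45.1 mL/min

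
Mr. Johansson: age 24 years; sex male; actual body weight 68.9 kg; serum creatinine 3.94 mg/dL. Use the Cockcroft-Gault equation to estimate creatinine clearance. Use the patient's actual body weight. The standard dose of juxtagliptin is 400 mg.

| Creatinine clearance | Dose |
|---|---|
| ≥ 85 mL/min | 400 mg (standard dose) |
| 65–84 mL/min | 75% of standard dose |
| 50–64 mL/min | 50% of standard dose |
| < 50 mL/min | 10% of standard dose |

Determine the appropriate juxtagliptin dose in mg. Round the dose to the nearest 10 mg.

40 mg

CrCl = (140 − 24) × 68.9 / (72 × 3.94) = 7992.4 / 283.68 ≈ 28.2 mL/min
CrCl ≈ 28 mL/min → bracket < 50 mL/min.
10% of 400 mg = 40 mg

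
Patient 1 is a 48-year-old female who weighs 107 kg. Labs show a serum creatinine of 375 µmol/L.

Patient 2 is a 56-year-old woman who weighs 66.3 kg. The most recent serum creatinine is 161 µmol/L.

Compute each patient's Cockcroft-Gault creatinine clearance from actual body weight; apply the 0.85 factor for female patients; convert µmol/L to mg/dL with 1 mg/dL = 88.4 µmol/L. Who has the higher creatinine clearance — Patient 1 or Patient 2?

Patient 1: SCr = 375 / 88.4 = 4.242 mg/dL
Patient 1: CrCl = (140 − 48) × 107 / (72 × 4.242) × 0.85 = 9844.0 / 305.42 × 0.85 ≈ 27.4 mL/min
Patient 2: SCr = 161 / 88.4 = 1.821 mg/dL
Patient 2: CrCl = (140 − 56) × 66.3 / (72 × 1.821) × 0.85 = 5569.2 / 131.11 × 0.85 ≈ 36.1 mL/min
27.4 vs 36.1 mL/min → Patient 2 is higher.

Patient 2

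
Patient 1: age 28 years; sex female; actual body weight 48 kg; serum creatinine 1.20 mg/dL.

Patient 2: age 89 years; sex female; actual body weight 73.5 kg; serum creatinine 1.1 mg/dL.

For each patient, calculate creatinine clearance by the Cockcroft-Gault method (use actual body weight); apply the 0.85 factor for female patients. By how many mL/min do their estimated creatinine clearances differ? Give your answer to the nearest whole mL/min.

Patient 1: CrCl = (140 − 28) × 48 / (72 × 1.2) × 0.85 = 5376.0 / 86.40 × 0.85 ≈ 52.9 mL/min
Patient 2: CrCl = (140 − 89) × 73.5 / (72 × 1.1) × 0.85 = 3748.5 / 79.20 × 0.85 ≈ 40.2 mL/min
|52.9 − 40.2| = 12.7 mL/min

13 mL/min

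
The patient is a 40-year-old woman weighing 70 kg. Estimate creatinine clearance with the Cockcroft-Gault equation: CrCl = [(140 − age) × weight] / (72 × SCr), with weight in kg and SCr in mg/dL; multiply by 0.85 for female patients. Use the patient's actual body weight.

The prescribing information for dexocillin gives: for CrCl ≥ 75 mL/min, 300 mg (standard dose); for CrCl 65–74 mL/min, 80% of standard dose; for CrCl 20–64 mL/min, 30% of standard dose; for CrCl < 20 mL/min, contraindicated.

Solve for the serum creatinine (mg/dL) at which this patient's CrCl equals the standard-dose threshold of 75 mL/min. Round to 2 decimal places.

Standard dose requires CrCl ≥ 75 mL/min.
Set (140 − 40) × 70 × 0.85 / (72 × SCr) = 75
SCr = (140 − 40) × 70 × 0.85 / (72 × 75) = 1.102 mg/dL

1.10 mg/dL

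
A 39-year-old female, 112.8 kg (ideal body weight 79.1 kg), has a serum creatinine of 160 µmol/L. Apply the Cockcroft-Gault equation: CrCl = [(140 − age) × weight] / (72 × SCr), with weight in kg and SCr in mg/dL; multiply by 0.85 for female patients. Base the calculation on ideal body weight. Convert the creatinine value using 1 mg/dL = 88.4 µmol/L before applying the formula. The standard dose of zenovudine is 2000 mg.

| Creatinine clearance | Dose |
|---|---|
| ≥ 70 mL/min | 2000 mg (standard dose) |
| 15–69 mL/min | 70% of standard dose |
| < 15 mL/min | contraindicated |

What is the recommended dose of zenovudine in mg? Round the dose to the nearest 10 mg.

1400 mg

SCr = 160 / 88.4 = 1.81 mg/dL
CrCl = (140 − 39) × 79.1 / (72 × 1.81) × 0.85 = 7989.1 / 130.32 × 0.85 ≈ 52.1 mL/min
CrCl ≈ 52 mL/min → bracket 15–69 mL/min.
70% of 2000 mg = 1400 mg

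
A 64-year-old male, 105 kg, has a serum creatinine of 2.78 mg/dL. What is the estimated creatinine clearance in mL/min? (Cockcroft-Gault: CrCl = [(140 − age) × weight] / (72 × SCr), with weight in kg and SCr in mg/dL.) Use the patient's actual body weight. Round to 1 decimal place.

CrCl = (140 − 64) × 105 / (72 × 2.78) = 7980.0 / 200.16 ≈ 39.9 mL/min

39.9 mL/min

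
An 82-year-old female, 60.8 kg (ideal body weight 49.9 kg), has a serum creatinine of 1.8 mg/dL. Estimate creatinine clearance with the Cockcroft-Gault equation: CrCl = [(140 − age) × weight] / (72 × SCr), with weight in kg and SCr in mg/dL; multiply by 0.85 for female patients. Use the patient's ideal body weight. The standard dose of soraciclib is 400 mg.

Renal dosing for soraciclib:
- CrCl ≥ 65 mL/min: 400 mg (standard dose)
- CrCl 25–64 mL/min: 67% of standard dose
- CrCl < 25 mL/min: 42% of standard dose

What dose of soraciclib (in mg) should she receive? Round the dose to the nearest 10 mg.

CrCl = (140 − 82) × 49.9 / (72 × 1.8) × 0.85 = 2894.2 / 129.60 × 0.85 ≈ 19.0 mL/min
CrCl ≈ 19 mL/min → bracket < 25 mL/min.
42% of 400 mg = 168 mg → 170 mg

170 mg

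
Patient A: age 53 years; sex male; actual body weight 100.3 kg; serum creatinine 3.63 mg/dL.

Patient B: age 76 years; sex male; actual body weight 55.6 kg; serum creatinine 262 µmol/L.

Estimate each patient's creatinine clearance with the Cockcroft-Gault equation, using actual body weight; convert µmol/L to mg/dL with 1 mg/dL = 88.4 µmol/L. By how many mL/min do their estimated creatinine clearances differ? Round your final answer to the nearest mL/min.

17 mL/min

Patient A: CrCl = (140 − 53) × 100.3 / (72 × 3.63) = 8726.1 / 261.36 ≈ 33.4 mL/min
Patient B: SCr = 262 / 88.4 = 2.964 mg/dL
Patient B: CrCl = (140 − 76) × 55.6 / (72 × 2.964) = 3558.4 / 213.41 ≈ 16.7 mL/min
|33.4 − 16.7| = 16.7 mL/min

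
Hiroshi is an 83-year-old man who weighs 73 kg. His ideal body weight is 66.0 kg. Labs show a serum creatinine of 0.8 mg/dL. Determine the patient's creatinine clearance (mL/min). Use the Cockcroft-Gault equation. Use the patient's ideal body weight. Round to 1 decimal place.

65.3 mL/min

CrCl = (140 − 83) × 66 / (72 × 0.8) = 3762.0 / 57.60 ≈ 65.3 mL/min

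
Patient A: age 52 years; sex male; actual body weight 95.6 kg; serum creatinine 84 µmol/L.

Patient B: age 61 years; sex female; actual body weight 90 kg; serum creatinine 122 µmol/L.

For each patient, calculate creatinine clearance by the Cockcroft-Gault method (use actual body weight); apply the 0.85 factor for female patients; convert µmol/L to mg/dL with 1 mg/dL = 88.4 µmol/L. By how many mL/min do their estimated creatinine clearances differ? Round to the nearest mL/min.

Patient A: SCr = 84 / 88.4 = 0.95 mg/dL
Patient A: CrCl = (140 − 52) × 95.6 / (72 × 0.95) = 8412.8 / 68.40 ≈ 123.0 mL/min
Patient B: SCr = 122 / 88.4 = 1.38 mg/dL
Patient B: CrCl = (140 − 61) × 90 / (72 × 1.38) × 0.85 = 7110.0 / 99.36 × 0.85 ≈ 60.8 mL/min
|123.0 − 60.8| = 62.2 mL/min

62 mL/min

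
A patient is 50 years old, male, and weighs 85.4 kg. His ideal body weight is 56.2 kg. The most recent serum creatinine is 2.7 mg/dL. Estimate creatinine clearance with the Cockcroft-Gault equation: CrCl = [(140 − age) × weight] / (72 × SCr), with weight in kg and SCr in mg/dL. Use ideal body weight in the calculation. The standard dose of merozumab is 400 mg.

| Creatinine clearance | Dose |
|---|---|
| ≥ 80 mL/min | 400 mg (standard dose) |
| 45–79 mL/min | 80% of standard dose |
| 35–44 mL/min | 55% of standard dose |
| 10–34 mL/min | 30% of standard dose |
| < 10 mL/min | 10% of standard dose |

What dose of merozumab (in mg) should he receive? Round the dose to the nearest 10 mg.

120 mg

CrCl = (140 − 50) × 56.2 / (72 × 2.7) = 5058.0 / 194.40 ≈ 26.0 mL/min
CrCl ≈ 26 mL/min → bracket 10–34 mL/min.
30% of 400 mg = 120 mg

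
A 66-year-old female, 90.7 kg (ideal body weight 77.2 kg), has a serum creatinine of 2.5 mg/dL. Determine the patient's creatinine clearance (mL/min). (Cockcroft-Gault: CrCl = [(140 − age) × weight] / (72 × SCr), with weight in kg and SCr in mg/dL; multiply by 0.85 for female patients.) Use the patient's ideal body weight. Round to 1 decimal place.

CrCl = (140 − 66) × 77.2 / (72 × 2.5) × 0.85 = 5712.8 / 180.00 × 0.85 ≈ 27.0 mL/min

27.0 mL/min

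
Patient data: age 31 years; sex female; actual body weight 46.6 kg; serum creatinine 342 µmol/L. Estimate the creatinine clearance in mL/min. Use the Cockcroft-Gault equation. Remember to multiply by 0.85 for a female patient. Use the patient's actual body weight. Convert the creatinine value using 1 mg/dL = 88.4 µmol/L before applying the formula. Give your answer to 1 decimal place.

15.5 mL/min

SCr = 342 / 88.4 = 3.869 mg/dL
CrCl = (140 − 31) × 46.6 / (72 × 3.869) × 0.85 = 5079.4 / 278.57 × 0.85 ≈ 15.5 mL/min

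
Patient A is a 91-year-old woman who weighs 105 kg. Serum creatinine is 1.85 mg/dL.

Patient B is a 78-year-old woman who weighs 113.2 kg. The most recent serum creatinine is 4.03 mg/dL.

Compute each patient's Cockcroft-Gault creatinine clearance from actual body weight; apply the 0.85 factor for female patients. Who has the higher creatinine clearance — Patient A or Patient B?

Patient A

Patient A: CrCl = (140 − 91) × 105 / (72 × 1.85) × 0.85 = 5145.0 / 133.20 × 0.85 ≈ 32.8 mL/min
Patient B: CrCl = (140 − 78) × 113.2 / (72 × 4.03) × 0.85 = 7018.4 / 290.16 × 0.85 ≈ 20.6 mL/min
32.8 vs 20.6 mL/min → Patient A is higher.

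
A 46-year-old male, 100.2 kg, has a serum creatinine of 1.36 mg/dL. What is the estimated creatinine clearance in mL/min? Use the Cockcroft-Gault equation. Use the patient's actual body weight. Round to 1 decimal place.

96.2 mL/min

CrCl = (140 − 46) × 100.2 / (72 × 1.36) = 9418.8 / 97.92 ≈ 96.2 mL/min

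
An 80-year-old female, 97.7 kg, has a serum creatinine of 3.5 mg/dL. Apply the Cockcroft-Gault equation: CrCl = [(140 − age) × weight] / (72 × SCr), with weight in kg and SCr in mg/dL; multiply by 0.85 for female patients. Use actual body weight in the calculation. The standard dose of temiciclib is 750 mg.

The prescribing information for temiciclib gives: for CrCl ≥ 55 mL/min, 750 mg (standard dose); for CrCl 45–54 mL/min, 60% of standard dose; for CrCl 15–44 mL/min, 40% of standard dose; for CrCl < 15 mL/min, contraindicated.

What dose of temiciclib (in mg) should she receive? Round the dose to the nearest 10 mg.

300 mg

CrCl = (140 − 80) × 97.7 / (72 × 3.5) × 0.85 = 5862.0 / 252.00 × 0.85 ≈ 19.8 mL/min
CrCl ≈ 20 mL/min → bracket 15–44 mL/min.
40% of 750 mg = 300 mg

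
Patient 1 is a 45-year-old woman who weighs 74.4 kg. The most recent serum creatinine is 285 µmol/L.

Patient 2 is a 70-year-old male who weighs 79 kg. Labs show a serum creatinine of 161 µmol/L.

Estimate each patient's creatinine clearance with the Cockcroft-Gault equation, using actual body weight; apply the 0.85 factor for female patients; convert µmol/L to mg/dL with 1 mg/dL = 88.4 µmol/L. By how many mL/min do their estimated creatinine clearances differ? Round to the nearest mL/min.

Patient 1: SCr = 285 / 88.4 = 3.224 mg/dL
Patient 1: CrCl = (140 − 45) × 74.4 / (72 × 3.224) × 0.85 = 7068.0 / 232.13 × 0.85 ≈ 25.9 mL/min
Patient 2: SCr = 161 / 88.4 = 1.821 mg/dL
Patient 2: CrCl = (140 − 70) × 79 / (72 × 1.821) = 5530.0 / 131.11 ≈ 42.2 mL/min
|25.9 − 42.2| = 16.3 mL/min

16 mL/min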